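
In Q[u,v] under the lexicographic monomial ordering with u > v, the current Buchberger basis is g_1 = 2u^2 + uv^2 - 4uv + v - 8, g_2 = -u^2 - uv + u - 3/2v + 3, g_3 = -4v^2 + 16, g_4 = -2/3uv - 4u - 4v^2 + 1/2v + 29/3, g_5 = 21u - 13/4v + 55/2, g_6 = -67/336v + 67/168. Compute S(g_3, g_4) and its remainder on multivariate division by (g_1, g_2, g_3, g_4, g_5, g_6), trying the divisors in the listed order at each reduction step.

S(g_3, g_4) = -6uv - 4u - 6v^3 + 3/4v^2 + 29/2v; remainder on division = 0.

lcm(LM(g_3), LM(g_4)) = uv^2.
S = (lcm/LT(g_3))·g_3 − (lcm/LT(g_4))·g_4 = -6uv - 4u - 6v^3 + 3/4v^2 + 29/2v.
Reduce S modulo (g_1, g_2, g_3, g_4, g_5, g_6) in that order:
  leading term uv: subtract (9)·g_4 from -6uv - 4u - 6v^3 + 3/4v^2 + 29/2v → 32u - 6v^3 + 147/4v^2 + 10v - 87
  leading term u: subtract (32/21)·g_5 from 32u - 6v^3 + 147/4v^2 + 10v - 87 → -6v^3 + 147/4v^2 + 314/21v - 2707/21
  leading term v^3: subtract (3/2v)·g_3 from -6v^3 + 147/4v^2 + 314/21v - 2707/21 → 147/4v^2 - 190/21v - 2707/21
  leading term v^2: subtract (-147/16)·g_3 from 147/4v^2 - 190/21v - 2707/21 → -190/21v + 380/21
  leading term v: subtract (3040/67)·g_6 from -190/21v + 380/21 → 0
The remainder is 0, so this S-polynomial contributes no new basis element.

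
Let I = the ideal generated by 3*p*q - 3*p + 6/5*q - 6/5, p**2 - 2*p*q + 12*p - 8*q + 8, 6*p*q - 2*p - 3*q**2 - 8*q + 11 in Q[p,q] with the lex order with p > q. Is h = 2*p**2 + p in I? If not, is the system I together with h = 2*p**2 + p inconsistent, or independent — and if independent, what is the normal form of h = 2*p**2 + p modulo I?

2*p**2 + p lies in I (it reduces to 0).

First compute the reduced Gröbner basis of I by Buchberger's algorithm.
f_1 = 3*p*q - 3*p + 6/5*q - 6/5, LT = p*q.
f_2 = p**2 - 2*p*q + 12*p - 8*q + 8, LT = p**2.
f_3 = 6*p*q - 2*p - 3*q**2 - 8*q + 11, LT = p*q.

S(f_1,f_2): lcm = p**2*q. S = -p**2 + 2*p*q**2 - 58/5*p*q - 2/5*p + 8*q**2 - 8*q.
  leading term p**2: subtract (-1)·f_2 from -p**2 + 2*p*q**2 - 58/5*p*q - 2/5*p + 8*q**2 - 8*q → 2*p*q**2 - 68/5*p*q + 58/5*p + 8*q**2 - 16*q + 8
  leading term p*q**2: subtract (2/3*q)·f_1 from 2*p*q**2 - 68/5*p*q + 58/5*p + 8*q**2 - 16*q + 8 → -58/5*p*q + 58/5*p + 36/5*q**2 - 76/5*q + 8
  leading term p*q: subtract (-58/15)·f_1 from -58/5*p*q + 58/5*p + 36/5*q**2 - 76/5*q + 8 → 36/5*q**2 - 264/25*q + 84/25
  leading term q**2: no divisor's leading term divides it; move 36/5*q**2 to the remainder.
  leading term q: no divisor's leading term divides it; move -264/25*q to the remainder.
  leading term 1: no divisor's leading term divides it; move 84/25 to the remainder.
  remainder 36/5*q**2 - 264/25*q + 84/25 ≠ 0; add k_4 = 36/5*q**2 - 264/25*q + 84/25 to the basis.

S(f_1,f_3): lcm = p*q. S = -2/3*p + 1/2*q**2 + 26/15*q - 67/30.
  leading term p: no divisor's leading term divides it; move -2/3*p to the remainder.
  leading term q**2: subtract (5/72)·k_4 from 1/2*q**2 + 26/15*q - 67/30 → 37/15*q - 37/15
  leading term q: no divisor's leading term divides it; move 37/15*q to the remainder.
  leading term 1: no divisor's leading term divides it; move -37/15 to the remainder.
  remainder -2/3*p + 37/15*q - 37/15 ≠ 0; add k_5 = -2/3*p + 37/15*q - 37/15 to the basis.

S(f_2,f_3): lcm = p**2*q. S = 1/3*p**2 - 3/2*p*q**2 + 40/3*p*q - 11/6*p - 8*q**2 + 8*q.
  leading term p**2: subtract (1/3)·f_2 from 1/3*p**2 - 3/2*p*q**2 + 40/3*p*q - 11/6*p - 8*q**2 + 8*q → -3/2*p*q**2 + 14*p*q - 35/6*p - 8*q**2 + 32/3*q - 8/3
  leading term p*q**2: subtract (-1/2*q)·f_1 from -3/2*p*q**2 + 14*p*q - 35/6*p - 8*q**2 + 32/3*q - 8/3 → 25/2*p*q - 35/6*p - 37/5*q**2 + 151/15*q - 8/3
  leading term p*q: subtract (25/6)·f_1 from 25/2*p*q - 35/6*p - 37/5*q**2 + 151/15*q - 8/3 → 20/3*p - 37/5*q**2 + 76/15*q + 7/3
  leading term p: subtract (-10)·k_5 from 20/3*p - 37/5*q**2 + 76/15*q + 7/3 → -37/5*q**2 + 446/15*q - 67/3
  leading term q**2: subtract (-37/36)·k_4 from -37/5*q**2 + 446/15*q - 67/3 → 472/25*q - 472/25
  leading term q: no divisor's leading term divides it; move 472/25*q to the remainder.
  leading term 1: no divisor's leading term divides it; move -472/25 to the remainder.
  remainder 472/25*q - 472/25 ≠ 0; add k_6 = 472/25*q - 472/25 to the basis.

The other S-polynomials (S(f_1,k_4), S(f_2,k_4), S(f_3,k_4), S(f_1,k_5), S(f_2,k_5), S(f_3,k_5), S(k_4,k_5), S(f_1,k_6), S(f_2,k_6), S(f_3,k_6), S(k_4,k_6), S(k_5,k_6)) all reduce to 0 modulo the current basis, so we have a Gröbner basis.
Inter-reduce: drop elements whose leading term is divisible by another's, tail-reduce, and make monic.
Reduced Gröbner basis: {p, q - 1}.
Label its elements g_1 = p, g_2 = q - 1.

Reduce h = 2*p**2 + p modulo G:
  leading term p**2: subtract (2*p)·g_1 from 2*p**2 + p → p
  leading term p: subtract (1)·g_1 from p → 0
  normal form = 0.
Since the normal form is 0, h ∈ I.

The remainder on division by a Gröbner basis is unique — it is the normal form.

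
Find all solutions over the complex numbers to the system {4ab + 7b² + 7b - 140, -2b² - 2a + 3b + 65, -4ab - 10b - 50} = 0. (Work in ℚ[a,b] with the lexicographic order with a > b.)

Compute a lex Gröbner basis by Buchberger's algorithm.
f_1 = 4ab + 7b² + 7b - 140, LT = ab.
f_2 = -2a - 2b² + 3b + 65, LT = a.
f_3 = -4ab - 10b - 50, LT = ab.

S(f_1,f_2): lcm = ab. S = -b³ + 13/4b² + 137/4b - 35.
  reduce S modulo (f_1, f_2, f_3):
  remainder -b³ + 13/4b² + 137/4b - 35 ≠ 0; add h_4 = -b³ + 13/4b² + 137/4b - 35 to the basis.

S(f_1,f_3): lcm = ab. S = 7/4b² - ¾b - 95/2.
  reduce S modulo (f_1, f_2, f_3, h_4):
  remainder 7/4b² - ¾b - 95/2 ≠ 0; add h_5 = 7/4b² - ¾b - 95/2 to the basis.

S(f_3,h_4): lcm = ab³. S = 13/4ab² + 137/4ab - 35a + 5/2b³ + 25/2b².
  reduce S modulo (f_1, f_2, f_3, h_4, h_5):
  remainder -26895/224b - 134475/224 ≠ 0; add h_6 = -26895/224b - 134475/224 to the basis.

The other S-polynomials (S(f_2,f_3), S(f_1,h_4), S(f_2,h_4), S(f_1,h_5), S(f_2,h_5), S(f_3,h_5), S(h_4,h_5), S(f_1,h_6), S(f_2,h_6), S(f_3,h_6), S(h_4,h_6), S(h_5,h_6)) all reduce to 0 modulo the current basis, so we have a Gröbner basis.
Inter-reduce: drop elements whose leading term is divisible by another's, tail-reduce, and make monic.
Reduced Gröbner basis: {a, b + 5}.

The lex basis is triangular: the last element involves only b. Solving b + 5 = 0 gives b ∈ {-5}; substituting each value into the earlier elements determines the remaining variables.
  b = -5: the earlier basis element becomes a = 0, giving a = 0 — point (0, -5).
This is the nonlinear analogue of row-reducing a linear system.

{(0, -5)}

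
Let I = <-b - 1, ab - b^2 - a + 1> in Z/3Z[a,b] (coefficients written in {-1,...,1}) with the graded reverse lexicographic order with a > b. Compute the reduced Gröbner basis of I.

G = {a, b + 1}

f_1 = -b - 1, LT = b.
f_2 = ab - b^2 - a + 1, LT = ab.

S(f_1,f_2): lcm = ab. S = b^2 - a - 1.
  leading term b^2: subtract (-b)·f_1 from b^2 - a - 1 → -a - b - 1
  leading term a: no divisor's leading term divides it; move -a to the remainder.
  leading term b: subtract (1)·f_1 from -b - 1 → 0
  remainder -a ≠ 0; add g_3 = -a to the basis.

The other S-polynomials (S(f_1,g_3), S(f_2,g_3)) all reduce to 0 modulo the current basis, so we have a Gröbner basis.
Inter-reduce: drop elements whose leading term is divisible by another's, tail-reduce, and make monic.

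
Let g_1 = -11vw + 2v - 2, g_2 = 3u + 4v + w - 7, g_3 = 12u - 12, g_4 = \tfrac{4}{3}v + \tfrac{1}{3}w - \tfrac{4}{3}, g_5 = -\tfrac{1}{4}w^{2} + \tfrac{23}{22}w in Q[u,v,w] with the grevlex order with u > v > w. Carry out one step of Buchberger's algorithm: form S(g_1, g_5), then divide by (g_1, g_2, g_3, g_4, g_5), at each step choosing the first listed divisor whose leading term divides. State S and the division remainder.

S(g_1, g_5) = 4vw + \tfrac{2}{11}w; remainder on division = 0.

lcm(LM(g_1), LM(g_5)) = vw^{2}.
S = (lcm/LT(g_1))·g_1 − (lcm/LT(g_5))·g_5 = 4vw + \tfrac{2}{11}w.
Reduce S modulo (g_1, g_2, g_3, g_4, g_5) in that order:
  leading term vw: subtract (-\tfrac{4}{11})·g_1 from 4vw + \tfrac{2}{11}w → \tfrac{8}{11}v + \tfrac{2}{11}w - \tfrac{8}{11}
  leading term v: subtract (\tfrac{6}{11})·g_4 from \tfrac{8}{11}v + \tfrac{2}{11}w - \tfrac{8}{11} → 0
The remainder is 0, so this S-polynomial contributes no new basis element.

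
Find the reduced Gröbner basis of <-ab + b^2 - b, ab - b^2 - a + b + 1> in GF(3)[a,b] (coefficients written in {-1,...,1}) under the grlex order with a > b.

G = {b^2 + b, a - 1}

This is the nonlinear analogue of row-reducing a linear system.

f_1 = -ab + b^2 - b, LT = ab.
f_2 = ab - b^2 - a + b + 1, LT = ab.

S(f_1,f_2): lcm = ab. S = a - 1.
  leading term a: no divisor's leading term divides it; move a to the remainder.
  leading term 1: no divisor's leading term divides it; move -1 to the remainder.
  remainder a - 1 ≠ 0; add g_3 = a - 1 to the basis.

S(f_1,g_3): lcm = ab. S = -b^2 - b.
  leading term b^2: no divisor's leading term divides it; move -b^2 to the remainder.
  leading term b: no divisor's leading term divides it; move -b to the remainder.
  remainder -b^2 - b ≠ 0; add g_4 = -b^2 - b to the basis.

S(f_2,g_3): lcm = ab. S = -b^2 - a - b + 1.
  leading term b^2: subtract (1)·g_4 from -b^2 - a - b + 1 → -a + 1
  leading term a: subtract (-1)·g_3 from -a + 1 → 0
  remainder 0.

S(f_1,g_4): lcm = ab^2. S = -b^3 - ab + b^2.
  leading term b^3: subtract (b)·g_4 from -b^3 - ab + b^2 → -ab - b^2
  leading term ab: subtract (1)·f_1 from -ab - b^2 → b^2 + b
  leading term b^2: subtract (-1)·g_4 from b^2 + b → 0
  remainder 0.

S(f_2,g_4): lcm = ab^2. S = -b^3 + ab + b^2 + b.
  leading term b^3: subtract (b)·g_4 from -b^3 + ab + b^2 + b → ab - b^2 + b
  leading term ab: subtract (-1)·f_1 from ab - b^2 + b → 0
  remainder 0.

S(g_3,g_4): leading monomials are coprime, so the S-polynomial reduces to 0 (Buchberger's first criterion).
Every S-polynomial of the final basis reduces to 0, so we have a Gröbner basis.
Inter-reduce: drop elements whose leading term is divisible by another's, tail-reduce, and make monic.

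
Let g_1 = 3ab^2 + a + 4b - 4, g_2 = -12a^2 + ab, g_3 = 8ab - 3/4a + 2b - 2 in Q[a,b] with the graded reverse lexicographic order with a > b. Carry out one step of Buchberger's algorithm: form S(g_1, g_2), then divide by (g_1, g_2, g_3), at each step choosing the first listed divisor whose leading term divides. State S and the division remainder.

lcm(LM(g_1), LM(g_2)) = a^2b^2.
S = (lcm/LT(g_1))·g_1 − (lcm/LT(g_2))·g_2 = 1/12ab^3 + 1/3a^2 + 4/3ab - 4/3a.
Reduce S modulo (g_1, g_2, g_3) in that order:
  leading term ab^3: subtract (1/36b)·g_1 from 1/12ab^3 + 1/3a^2 + 4/3ab - 4/3a → 1/3a^2 + 47/36ab - 1/9b^2 - 4/3a + 1/9b
  leading term a^2: subtract (-1/36)·g_2 from 1/3a^2 + 47/36ab - 1/9b^2 - 4/3a + 1/9b → 4/3ab - 1/9b^2 - 4/3a + 1/9b
  leading term ab: subtract (1/6)·g_3 from 4/3ab - 1/9b^2 - 4/3a + 1/9b → -1/9b^2 - 29/24a - 2/9b + 1/3
  leading term b^2: no divisor's leading term divides it; move -1/9b^2 to the remainder.
  leading term a: no divisor's leading term divides it; move -29/24a to the remainder.
  leading term b: no divisor's leading term divides it; move -2/9b to the remainder.
  leading term 1: no divisor's leading term divides it; move 1/3 to the remainder.
The remainder -1/9b^2 - 29/24a - 2/9b + 1/3 is nonzero, so it would be added as the next basis element.

S(g_1, g_2) = 1/12ab^3 + 1/3a^2 + 4/3ab - 4/3a; remainder on division = -1/9b^2 - 29/24a - 2/9b + 1/3.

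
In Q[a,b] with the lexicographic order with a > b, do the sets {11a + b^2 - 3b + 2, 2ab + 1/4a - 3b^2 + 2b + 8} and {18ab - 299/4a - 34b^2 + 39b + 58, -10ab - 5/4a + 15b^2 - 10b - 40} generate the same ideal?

Two ideals are equal iff their reduced Gröbner bases coincide (the reduced basis is unique for a fixed ordering).
Buchberger on the first generating set:
f_1 = 11a + b^2 - 3b + 2, LT = a.
f_2 = 2ab + 1/4a - 3b^2 + 2b + 8, LT = ab.

S(f_1,f_2): lcm = ab. S = -1/8a + 1/11b^3 + 27/22b^2 - 9/11b - 4.
  leading term a: subtract (-1/88)·f_1 from -1/8a + 1/11b^3 + 27/22b^2 - 9/11b - 4 → 1/11b^3 + 109/88b^2 - 75/88b - 175/44
  leading term b^3: no divisor's leading term divides it; move 1/11b^3 to the remainder.
  leading term b^2: no divisor's leading term divides it; move 109/88b^2 to the remainder.
  leading term b: no divisor's leading term divides it; move -75/88b to the remainder.
  leading term 1: no divisor's leading term divides it; move -175/44 to the remainder.
  remainder 1/11b^3 + 109/88b^2 - 75/88b - 175/44 ≠ 0; add g_3 = 1/11b^3 + 109/88b^2 - 75/88b - 175/44 to the basis.

The other S-polynomials (S(f_1,g_3), S(f_2,g_3)) all reduce to 0 modulo the current basis, so we have a Gröbner basis.
Inter-reduce: drop elements whose leading term is divisible by another's, tail-reduce, and make monic.
Reduced Gröbner basis: {a + 1/11b^2 - 3/11b + 2/11, b^3 + 109/8b^2 - 75/8b - 175/4}.

Buchberger on the second generating set:
h_1 = 18ab - 299/4a - 34b^2 + 39b + 58, LT = ab.
h_2 = -10ab - 5/4a + 15b^2 - 10b - 40, LT = ab.

S(h_1,h_2): lcm = ab. S = -77/18a - 7/18b^2 + 7/6b - 7/9.
  leading term a: no divisor's leading term divides it; move -77/18a to the remainder.
  leading term b^2: no divisor's leading term divides it; move -7/18b^2 to the remainder.
  leading term b: no divisor's leading term divides it; move 7/6b to the remainder.
  leading term 1: no divisor's leading term divides it; move -7/9 to the remainder.
  remainder -77/18a - 7/18b^2 + 7/6b - 7/9 ≠ 0; add k_3 = -77/18a - 7/18b^2 + 7/6b - 7/9 to the basis.

S(h_1,k_3): lcm = ab. S = -299/72a - 1/11b^3 - 160/99b^2 + 131/66b + 29/9.
  leading term a: subtract (299/308)·k_3 from -299/72a - 1/11b^3 - 160/99b^2 + 131/66b + 29/9 → -1/11b^3 - 109/88b^2 + 75/88b + 175/44
  leading term b^3: no divisor's leading term divides it; move -1/11b^3 to the remainder.
  leading term b^2: no divisor's leading term divides it; move -109/88b^2 to the remainder.
  leading term b: no divisor's leading term divides it; move 75/88b to the remainder.
  leading term 1: no divisor's leading term divides it; move 175/44 to the remainder.
  remainder -1/11b^3 - 109/88b^2 + 75/88b + 175/44 ≠ 0; add k_4 = -1/11b^3 - 109/88b^2 + 75/88b + 175/44 to the basis.

The other S-polynomials (S(h_2,k_3), S(h_1,k_4), S(h_2,k_4), S(k_3,k_4)) all reduce to 0 modulo the current basis, so we have a Gröbner basis.
Inter-reduce: drop elements whose leading term is divisible by another's, tail-reduce, and make monic.
Reduced Gröbner basis: {a + 1/11b^2 - 3/11b + 2/11, b^3 + 109/8b^2 - 75/8b - 175/4}.

Same reduced basis, so the two generating sets span the same ideal.

Yes, the ideals are equal.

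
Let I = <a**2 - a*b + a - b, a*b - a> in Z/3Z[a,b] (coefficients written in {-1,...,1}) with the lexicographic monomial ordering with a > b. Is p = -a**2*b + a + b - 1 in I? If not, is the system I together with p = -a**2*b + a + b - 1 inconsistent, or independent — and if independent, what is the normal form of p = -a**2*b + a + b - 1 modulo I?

First compute the reduced Gröbner basis of I by Buchberger's algorithm.
f_1 = a**2 - a*b + a - b, LT = a**2.
f_2 = a*b - a, LT = a*b.

S(f_1,f_2): lcm = a**2*b. S = a**2 - a*b**2 + a*b - b**2.
  reduce S modulo (f_1, f_2):
  remainder -b**2 + b ≠ 0; add h_3 = -b**2 + b to the basis.

The other S-polynomials (S(f_1,h_3), S(f_2,h_3)) all reduce to 0 modulo the current basis, so we have a Gröbner basis.
Inter-reduce: drop elements whose leading term is divisible by another's, tail-reduce, and make monic.
Reduced Gröbner basis: {a**2 - b, a*b - a, b**2 - b}.
Label its elements g_1 = a**2 - b, g_2 = a*b - a, g_3 = b**2 - b.

Reduce p = -a**2*b + a + b - 1 modulo G:
  leading term a**2*b: subtract (-b)·g_1 from -a**2*b + a + b - 1 → a - b**2 + b - 1
  leading term a: no divisor's leading term divides it; move a to the remainder.
  leading term b**2: subtract (-1)·g_3 from -b**2 + b - 1 → -1
  leading term 1: no divisor's leading term divides it; move -1 to the remainder.
  normal form = a - 1.
The normal form is nonzero, so p ∉ I. Since p minus its normal form lies in I, I + (p) = I + (r) where r = a - 1; decide whether this ideal is the whole ring.
Run Buchberger on G together with r (pairs among the g_i already reduce to 0 since G is a Gröbner basis):
g_1 = a**2 - b, LT = a**2.
g_2 = a*b - a, LT = a*b.
g_3 = b**2 - b, LT = b**2.
r = a - 1, LT = a.

S(g_1,r): lcm = a**2. S = a - b.
  reduce S modulo (g_1, g_2, g_3, r):
  remainder -b + 1 ≠ 0; add m_5 = -b + 1 to the basis.

The other S-polynomials (S(g_1,g_2), S(g_1,g_3), S(g_2,g_3), S(g_2,r), S(g_3,r), S(g_1,m_5), S(g_2,m_5), S(g_3,m_5), S(r,m_5)) all reduce to 0 modulo the current basis, so we have a Gröbner basis.
Inter-reduce: drop elements whose leading term is divisible by another's, tail-reduce, and make monic.
Reduced Gröbner basis: {a - 1, b - 1}.
The reduced Gröbner basis of I + (p) is {a - 1, b - 1} ≠ {1}, a proper ideal, so the enlarged system stays consistent: p is independent of I, with normal form a - 1.

Ideal membership is decidable via reduction modulo a Gröbner basis.

-a**2*b + a + b - 1 is independent of I; its normal form modulo I is a - 1.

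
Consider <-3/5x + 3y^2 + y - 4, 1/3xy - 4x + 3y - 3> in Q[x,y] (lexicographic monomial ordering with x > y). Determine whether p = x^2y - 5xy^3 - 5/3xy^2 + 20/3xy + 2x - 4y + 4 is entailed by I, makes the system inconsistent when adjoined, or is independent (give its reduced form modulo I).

First compute the reduced Gröbner basis of I by Buchberger's algorithm.
f_1 = -3/5x + 3y^2 + y - 4, LT = x.
f_2 = 1/3xy - 4x + 3y - 3, LT = xy.

S(f_1,f_2): lcm = xy. S = 12x - 5y^3 - 5/3y^2 - 7/3y + 9.
  leading term x: subtract (-20)·f_1 from 12x - 5y^3 - 5/3y^2 - 7/3y + 9 → -5y^3 + 175/3y^2 + 53/3y - 71
  leading term y^3: no divisor's leading term divides it; move -5y^3 to the remainder.
  leading term y^2: no divisor's leading term divides it; move 175/3y^2 to the remainder.
  leading term y: no divisor's leading term divides it; move 53/3y to the remainder.
  leading term 1: no divisor's leading term divides it; move -71 to the remainder.
  remainder -5y^3 + 175/3y^2 + 53/3y - 71 ≠ 0; add h_3 = -5y^3 + 175/3y^2 + 53/3y - 71 to the basis.

The other S-polynomials (S(f_1,h_3), S(f_2,h_3)) all reduce to 0 modulo the current basis, so we have a Gröbner basis.
Inter-reduce: drop elements whose leading term is divisible by another's, tail-reduce, and make monic.
Reduced Gröbner basis: {x - 5y^2 - 5/3y + 20/3, y^3 - 35/3y^2 - 53/15y + 71/5}.
Label its elements g_1 = x - 5y^2 - 5/3y + 20/3, g_2 = y^3 - 35/3y^2 - 53/15y + 71/5.

Reduce p = x^2y - 5xy^3 - 5/3xy^2 + 20/3xy + 2x - 4y + 4 modulo G:
  leading term x^2y: subtract (xy)·g_1 from x^2y - 5xy^3 - 5/3xy^2 + 20/3xy + 2x - 4y + 4 → 2x - 4y + 4
  leading term x: subtract (2)·g_1 from 2x - 4y + 4 → 10y^2 - 2/3y - 28/3
  leading term y^2: no divisor's leading term divides it; move 10y^2 to the remainder.
  leading term y: no divisor's leading term divides it; move -2/3y to the remainder.
  leading term 1: no divisor's leading term divides it; move -28/3 to the remainder.
  normal form = 10y^2 - 2/3y - 28/3.
The normal form is nonzero, so p ∉ I. Since p minus its normal form lies in I, I + (p) = I + (r) where r = 10y^2 - 2/3y - 28/3; decide whether this ideal is the whole ring.
Run Buchberger on G together with r (pairs among the g_i already reduce to 0 since G is a Gröbner basis):
g_1 = x - 5y^2 - 5/3y + 20/3, LT = x.
g_2 = y^3 - 35/3y^2 - 53/15y + 71/5, LT = y^3.
r = 10y^2 - 2/3y - 28/3, LT = y^2.

S(g_2,r): lcm = y^3. S = -58/5y^2 - 13/5y + 71/5.
  leading term y^2: subtract (-29/25)·r from -58/5y^2 - 13/5y + 71/5 → -253/75y + 253/75
  leading term y: no divisor's leading term divides it; move -253/75y to the remainder.
  leading term 1: no divisor's leading term divides it; move 253/75 to the remainder.
  remainder -253/75y + 253/75 ≠ 0; add m_4 = -253/75y + 253/75 to the basis.

The other S-polynomials (S(g_1,g_2), S(g_1,r), S(g_1,m_4), S(g_2,m_4), S(r,m_4)) all reduce to 0 modulo the current basis, so we have a Gröbner basis.
Inter-reduce: drop elements whose leading term is divisible by another's, tail-reduce, and make monic.
Reduced Gröbner basis: {x, y - 1}.
The reduced Gröbner basis of I + (p) is {x, y - 1} ≠ {1}, a proper ideal, so the enlarged system stays consistent: p is independent of I, with normal form 10y^2 - 2/3y - 28/3.

x^2y - 5xy^3 - 5/3xy^2 + 20/3xy + 2x - 4y + 4 is independent of I; its normal form modulo I is 10y^2 - 2/3y - 28/3.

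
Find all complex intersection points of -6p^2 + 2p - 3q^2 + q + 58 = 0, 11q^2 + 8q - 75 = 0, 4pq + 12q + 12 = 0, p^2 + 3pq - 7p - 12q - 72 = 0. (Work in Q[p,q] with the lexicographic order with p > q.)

{(-2, -3)}

Compute a lex Gröbner basis by Buchberger's algorithm.
f_1 = -6p^2 + 2p - 3q^2 + q + 58, LT = p^2.
f_2 = 11q^2 + 8q - 75, LT = q^2.
f_3 = 4pq + 12q + 12, LT = pq.
f_4 = p^2 + 3pq - 7p - 12q - 72, LT = p^2.

S(f_1,f_3): lcm = p^2q. S = -10/3pq - 3p + 1/2q^3 - 1/6q^2 - 29/3q.
  leading term pq: subtract (-5/6)·f_3 from -10/3pq - 3p + 1/2q^3 - 1/6q^2 - 29/3q → -3p + 1/2q^3 - 1/6q^2 + 1/3q + 10
  leading term p: no divisor's leading term divides it; move -3p to the remainder.
  leading term q^3: subtract (1/22q)·f_2 from 1/2q^3 - 1/6q^2 + 1/3q + 10 → -35/66q^2 + 247/66q + 10
  leading term q^2: subtract (-35/726)·f_2 from -35/66q^2 + 247/66q + 10 → 999/242q + 1545/242
  leading term q: no divisor's leading term divides it; move 999/242q to the remainder.
  leading term 1: no divisor's leading term divides it; move 1545/242 to the remainder.
  remainder -3p + 999/242q + 1545/242 ≠ 0; add h_5 = -3p + 999/242q + 1545/242 to the basis.

S(f_1,f_4): lcm = p^2. S = -3pq + 20/3p + 1/2q^2 + 71/6q + 187/3.
  leading term pq: subtract (-3/4)·f_3 from -3pq + 20/3p + 1/2q^2 + 71/6q + 187/3 → 20/3p + 1/2q^2 + 125/6q + 214/3
  leading term p: subtract (-20/9)·h_5 from 20/3p + 1/2q^2 + 125/6q + 214/3 → 1/2q^2 + 21785/726q + 10348/121
  leading term q^2: subtract (1/22)·f_2 from 1/2q^2 + 21785/726q + 10348/121 → 21521/726q + 21521/242
  leading term q: no divisor's leading term divides it; move 21521/726q to the remainder.
  leading term 1: no divisor's leading term divides it; move 21521/242 to the remainder.
  remainder 21521/726q + 21521/242 ≠ 0; add h_6 = 21521/726q + 21521/242 to the basis.

The other S-polynomials (S(f_1,f_2), S(f_2,f_3), S(f_2,f_4), S(f_3,f_4), S(f_1,h_5), S(f_2,h_5), S(f_3,h_5), S(f_4,h_5), S(f_1,h_6), S(f_2,h_6), S(f_3,h_6), S(f_4,h_6), S(h_5,h_6)) all reduce to 0 modulo the current basis, so we have a Gröbner basis.
Inter-reduce: drop elements whose leading term is divisible by another's, tail-reduce, and make monic.
Reduced Gröbner basis: {p + 2, q + 3}.

A lex Gröbner basis eliminates variables successively. Here q + 3 depends only on q, with roots {-3}; lifting each root through the earlier basis elements recovers the full solutions.
  q = -3: the earlier basis element becomes p + 2 = 0, giving p = -2 — point (-2, -3).
Substituting each solution back into the original system confirms all equations vanish.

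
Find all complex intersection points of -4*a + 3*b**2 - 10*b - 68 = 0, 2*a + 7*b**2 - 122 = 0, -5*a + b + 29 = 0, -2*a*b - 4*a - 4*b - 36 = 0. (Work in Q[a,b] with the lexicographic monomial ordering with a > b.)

{(5, -4)}

Compute a lex Gröbner basis by Buchberger's algorithm.
f_1 = -4*a + 3*b**2 - 10*b - 68, LT = a.
f_2 = 2*a + 7*b**2 - 122, LT = a.
f_3 = -5*a + b + 29, LT = a.
f_4 = -2*a*b - 4*a - 4*b - 36, LT = a*b.

S(f_1,f_2): lcm = a. S = -17/4*b**2 + 5/2*b + 78.
  leading term b**2: no divisor's leading term divides it; move -17/4*b**2 to the remainder.
  leading term b: no divisor's leading term divides it; move 5/2*b to the remainder.
  leading term 1: no divisor's leading term divides it; move 78 to the remainder.
  remainder -17/4*b**2 + 5/2*b + 78 ≠ 0; add h_5 = -17/4*b**2 + 5/2*b + 78 to the basis.

S(f_1,f_3): lcm = a. S = -3/4*b**2 + 27/10*b + 114/5.
  leading term b**2: subtract (3/17)·h_5 from -3/4*b**2 + 27/10*b + 114/5 → 192/85*b + 768/85
  leading term b: no divisor's leading term divides it; move 192/85*b to the remainder.
  leading term 1: no divisor's leading term divides it; move 768/85 to the remainder.
  remainder 192/85*b + 768/85 ≠ 0; add h_6 = 192/85*b + 768/85 to the basis.

The other S-polynomials (S(f_1,f_4), S(f_2,f_3), S(f_2,f_4), S(f_3,f_4), S(f_1,h_5), S(f_2,h_5), S(f_3,h_5), S(f_4,h_5), S(f_1,h_6), S(f_2,h_6), S(f_3,h_6), S(f_4,h_6), S(h_5,h_6)) all reduce to 0 modulo the current basis, so we have a Gröbner basis.
Inter-reduce: drop elements whose leading term is divisible by another's, tail-reduce, and make monic.
Reduced Gröbner basis: {a - 5, b + 4}.

Elimination: the polynomial b + 4 lies in the elimination ideal for b, so b ∈ {-4}. For each such b, the remaining basis elements (now univariate) give the rest of the solution.
  b = -4: the earlier basis element becomes a - 5 = 0, giving a = 5 — point (5, -4).
Each listed point satisfies every original equation (direct substitution).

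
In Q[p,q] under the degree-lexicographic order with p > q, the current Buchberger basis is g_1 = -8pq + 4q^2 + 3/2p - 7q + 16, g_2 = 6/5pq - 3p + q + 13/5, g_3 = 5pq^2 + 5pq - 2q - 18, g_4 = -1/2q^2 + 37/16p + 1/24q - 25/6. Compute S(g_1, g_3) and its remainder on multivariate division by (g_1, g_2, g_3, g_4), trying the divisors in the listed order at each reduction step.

lcm(LM(g_1), LM(g_3)) = pq^2.
S = (lcm/LT(g_1))·g_1 − (lcm/LT(g_3))·g_3 = -1/2q^3 - 19/16pq + 7/8q^2 - 8/5q + 18/5.
Reduce S modulo (g_1, g_2, g_3, g_4) in that order:
  leading term q^3: subtract (q)·g_4 from -1/2q^3 - 19/16pq + 7/8q^2 - 8/5q + 18/5 → -7/2pq + 5/6q^2 + 77/30q + 18/5
  leading term pq: subtract (7/16)·g_1 from -7/2pq + 5/6q^2 + 77/30q + 18/5 → -11/12q^2 - 21/32p + 1351/240q - 17/5
  leading term q^2: subtract (11/6)·g_4 from -11/12q^2 - 21/32p + 1351/240q - 17/5 → -235/48p + 1999/360q + 763/180
  leading term p: no divisor's leading term divides it; move -235/48p to the remainder.
  leading term q: no divisor's leading term divides it; move 1999/360q to the remainder.
  leading term 1: no divisor's leading term divides it; move 763/180 to the remainder.
The remainder -235/48p + 1999/360q + 763/180 is nonzero, so it would be added as the next basis element.

S(g_1, g_3) = -1/2q^3 - 19/16pq + 7/8q^2 - 8/5q + 18/5; remainder on division = -235/48p + 1999/360q + 763/180.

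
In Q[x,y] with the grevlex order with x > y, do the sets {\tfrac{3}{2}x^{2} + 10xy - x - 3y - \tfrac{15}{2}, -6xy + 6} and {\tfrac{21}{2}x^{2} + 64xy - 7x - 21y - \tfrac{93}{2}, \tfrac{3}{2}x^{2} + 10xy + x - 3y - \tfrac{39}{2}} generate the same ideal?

No, the ideals differ.

For a fixed monomial order, each ideal has a unique reduced Gröbner basis; comparing bases decides equality.
Buchberger on the first generating set:
f_1 = \tfrac{3}{2}x^{2} + 10xy - x - 3y - \tfrac{15}{2}, LT = x^{2}.
f_2 = -6xy + 6, LT = xy.

S(f_1,f_2): lcm = x^{2}y. S = \tfrac{20}{3}xy^{2} - \tfrac{2}{3}xy - 2y^{2} + x - 5y.
  reduce S modulo (f_1, f_2):
  remainder -2y^{2} + x + \tfrac{5}{3}y - \tfrac{2}{3} ≠ 0; add g_3 = -2y^{2} + x + \tfrac{5}{3}y - \tfrac{2}{3} to the basis.

The other S-polynomials (S(f_1,g_3), S(f_2,g_3)) all reduce to 0 modulo the current basis, so we have a Gröbner basis.
Inter-reduce: drop elements whose leading term is divisible by another's, tail-reduce, and make monic.
Reduced Gröbner basis: {x^{2} - \tfrac{2}{3}x - 2y + \tfrac{5}{3}, xy - 1, y^{2} - \tfrac{1}{2}x - \tfrac{5}{6}y + \tfrac{1}{3}}.

Buchberger on the second generating set:
h_1 = \tfrac{21}{2}x^{2} + 64xy - 7x - 21y - \tfrac{93}{2}, LT = x^{2}.
h_2 = \tfrac{3}{2}x^{2} + 10xy + x - 3y - \tfrac{39}{2}, LT = x^{2}.

S(h_1,h_2): lcm = x^{2}. S = -\tfrac{4}{7}xy - \tfrac{4}{3}x + \tfrac{60}{7}.
  reduce S modulo (h_1, h_2):
  remainder -\tfrac{4}{7}xy - \tfrac{4}{3}x + \tfrac{60}{7} ≠ 0; add k_3 = -\tfrac{4}{7}xy - \tfrac{4}{3}x + \tfrac{60}{7} to the basis.

S(h_1,k_3): lcm = x^{2}y. S = \tfrac{128}{21}xy^{2} - \tfrac{7}{3}x^{2} - \tfrac{2}{3}xy - 2y^{2} + 15x - \tfrac{31}{7}y.
  reduce S modulo (h_1, h_2, k_3):
  remainder -2y^{2} + 15x + \tfrac{247}{3}y - \tfrac{61}{3} ≠ 0; add k_4 = -2y^{2} + 15x + \tfrac{247}{3}y - \tfrac{61}{3} to the basis.

The other S-polynomials (S(h_2,k_3), S(h_1,k_4), S(h_2,k_4), S(k_3,k_4)) all reduce to 0 modulo the current basis, so we have a Gröbner basis.
Inter-reduce: drop elements whose leading term is divisible by another's, tail-reduce, and make monic.
Reduced Gröbner basis: {x^{2} - \tfrac{134}{9}x - 2y + 87, xy + \tfrac{7}{3}x - 15, y^{2} - \tfrac{15}{2}x - \tfrac{247}{6}y + \tfrac{61}{6}}.

The bases are distinct; the ideals are different.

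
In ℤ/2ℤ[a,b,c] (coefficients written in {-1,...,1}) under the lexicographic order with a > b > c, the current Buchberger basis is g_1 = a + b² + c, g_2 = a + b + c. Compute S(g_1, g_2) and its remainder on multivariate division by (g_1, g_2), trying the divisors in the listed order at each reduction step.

S(g_1, g_2) = b² + b; remainder on division = b² + b.

lcm(LM(g_1), LM(g_2)) = a.
S = (lcm/LT(g_1))·g_1 − (lcm/LT(g_2))·g_2 = b² + b.
Reduce S modulo (g_1, g_2) in that order:
  leading term b²: no divisor's leading term divides it; move b² to the remainder.
  leading term b: no divisor's leading term divides it; move b to the remainder.
The remainder b² + b is nonzero, so it would be added as the next basis element.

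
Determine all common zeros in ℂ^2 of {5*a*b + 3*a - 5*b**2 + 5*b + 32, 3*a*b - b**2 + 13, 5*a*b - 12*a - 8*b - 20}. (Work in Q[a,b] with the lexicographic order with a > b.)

{(-4, 1)}

Compute a lex Gröbner basis by Buchberger's algorithm.
f_1 = 5*a*b + 3*a - 5*b**2 + 5*b + 32, LT = a*b.
f_2 = 3*a*b - b**2 + 13, LT = a*b.
f_3 = 5*a*b - 12*a - 8*b - 20, LT = a*b.

S(f_1,f_2): lcm = a*b. S = 3/5*a - 2/3*b**2 + b + 31/15.
  leading term a: no divisor's leading term divides it; move 3/5*a to the remainder.
  leading term b**2: no divisor's leading term divides it; move -2/3*b**2 to the remainder.
  leading term b: no divisor's leading term divides it; move b to the remainder.
  leading term 1: no divisor's leading term divides it; move 31/15 to the remainder.
  remainder 3/5*a - 2/3*b**2 + b + 31/15 ≠ 0; add h_4 = 3/5*a - 2/3*b**2 + b + 31/15 to the basis.

S(f_1,f_3): lcm = a*b. S = 3*a - b**2 + 13/5*b + 52/5.
  leading term a: subtract (5)·h_4 from 3*a - b**2 + 13/5*b + 52/5 → 7/3*b**2 - 12/5*b + 1/15
  leading term b**2: no divisor's leading term divides it; move 7/3*b**2 to the remainder.
  leading term b: no divisor's leading term divides it; move -12/5*b to the remainder.
  leading term 1: no divisor's leading term divides it; move 1/15 to the remainder.
  remainder 7/3*b**2 - 12/5*b + 1/15 ≠ 0; add h_5 = 7/3*b**2 - 12/5*b + 1/15 to the basis.

S(f_1,h_4): lcm = a*b. S = 3/5*a + 10/9*b**3 - 8/3*b**2 - 22/9*b + 32/5.
  leading term a: subtract (1)·h_4 from 3/5*a + 10/9*b**3 - 8/3*b**2 - 22/9*b + 32/5 → 10/9*b**3 - 2*b**2 - 31/9*b + 13/3
  leading term b**3: subtract (10/21*b)·h_5 from 10/9*b**3 - 2*b**2 - 31/9*b + 13/3 → -6/7*b**2 - 73/21*b + 13/3
  leading term b**2: subtract (-18/49)·h_5 from -6/7*b**2 - 73/21*b + 13/3 → -3203/735*b + 3203/735
  leading term b: no divisor's leading term divides it; move -3203/735*b to the remainder.
  leading term 1: no divisor's leading term divides it; move 3203/735 to the remainder.
  remainder -3203/735*b + 3203/735 ≠ 0; add h_6 = -3203/735*b + 3203/735 to the basis.

The other S-polynomials (S(f_2,f_3), S(f_2,h_4), S(f_3,h_4), S(f_1,h_5), S(f_2,h_5), S(f_3,h_5), S(h_4,h_5), S(f_1,h_6), S(f_2,h_6), S(f_3,h_6), S(h_4,h_6), S(h_5,h_6)) all reduce to 0 modulo the current basis, so we have a Gröbner basis.
Inter-reduce: drop elements whose leading term is divisible by another's, tail-reduce, and make monic.
Reduced Gröbner basis: {a + 4, b - 1}.

Since the basis is lex-ordered, b - 1 is univariate in b. Its roots are {1}. Back-substituting each root into the other basis elements fixes the other coordinates.
  b = 1: the earlier basis element becomes a + 4 = 0, giving a = -4 — point (-4, 1).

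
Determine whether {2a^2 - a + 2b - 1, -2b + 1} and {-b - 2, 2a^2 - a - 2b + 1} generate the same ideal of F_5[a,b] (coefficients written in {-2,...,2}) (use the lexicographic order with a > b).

Since reduced Gröbner bases are canonical representatives of ideals under a given ordering, it suffices to compute and compare them.
Buchberger on the first generating set:
f_1 = 2a^2 - a + 2b - 1, LT = a^2.
f_2 = -2b + 1, LT = b.

The S-polynomials (S(f_1,f_2)) all reduce to 0 modulo the current basis, so we have a Gröbner basis.
Inter-reduce: drop elements whose leading term is divisible by another's, tail-reduce, and make monic.
Reduced Gröbner basis: {a^2 + 2a, b + 2}.

Buchberger on the second generating set:
h_1 = -b - 2, LT = b.
h_2 = 2a^2 - a - 2b + 1, LT = a^2.

The S-polynomials (S(h_1,h_2)) all reduce to 0 modulo the current basis, so we have a Gröbner basis.
Inter-reduce: drop elements whose leading term is divisible by another's, tail-reduce, and make monic.
Reduced Gröbner basis: {a^2 + 2a, b + 2}.

The two bases agree; hence the ideals are identical.

Yes, the ideals are equal.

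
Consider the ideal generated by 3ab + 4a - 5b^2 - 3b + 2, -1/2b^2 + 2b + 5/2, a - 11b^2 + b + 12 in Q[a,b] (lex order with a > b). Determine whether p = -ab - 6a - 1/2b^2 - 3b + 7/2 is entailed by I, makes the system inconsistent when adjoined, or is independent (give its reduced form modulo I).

First compute the reduced Gröbner basis of I by Buchberger's algorithm.
f_1 = 3ab + 4a - 5b^2 - 3b + 2, LT = ab.
f_2 = -1/2b^2 + 2b + 5/2, LT = b^2.
f_3 = a - 11b^2 + b + 12, LT = a.

S(f_1,f_2): lcm = ab^2. S = 16/3ab + 5a - 5/3b^3 - b^2 + 2/3b.
  reduce S modulo (f_1, f_2, f_3):
  remainder -794/9b - 794/9 ≠ 0; add h_4 = -794/9b - 794/9 to the basis.

The other S-polynomials (S(f_1,f_3), S(f_2,f_3), S(f_1,h_4), S(f_2,h_4), S(f_3,h_4)) all reduce to 0 modulo the current basis, so we have a Gröbner basis.
Inter-reduce: drop elements whose leading term is divisible by another's, tail-reduce, and make monic.
Reduced Gröbner basis: {a, b + 1}.
Label its elements g_1 = a, g_2 = b + 1.

Reduce p = -ab - 6a - 1/2b^2 - 3b + 7/2 modulo G:
  leading term ab: subtract (-b)·g_1 from -ab - 6a - 1/2b^2 - 3b + 7/2 → -6a - 1/2b^2 - 3b + 7/2
  leading term a: subtract (-6)·g_1 from -6a - 1/2b^2 - 3b + 7/2 → -1/2b^2 - 3b + 7/2
  leading term b^2: subtract (-1/2b)·g_2 from -1/2b^2 - 3b + 7/2 → -5/2b + 7/2
  leading term b: subtract (-5/2)·g_2 from -5/2b + 7/2 → 6
  leading term 1: no divisor's leading term divides it; move 6 to the remainder.
  normal form = 6.
The normal form is nonzero, so p ∉ I. Since p minus its normal form lies in I, I + (p) = I + (r) where r = 6; decide whether this ideal is the whole ring.
Here r = 6 is a nonzero constant, hence a unit: 1 ∈ I + (p), the Gröbner basis of I + (p) is {1}, and the enlarged system has no common solution — adjoining p is inconsistent.

Ideal membership is decidable via reduction modulo a Gröbner basis.

Adjoining -ab - 6a - 1/2b^2 - 3b + 7/2 makes the ideal the whole ring: the system is inconsistent.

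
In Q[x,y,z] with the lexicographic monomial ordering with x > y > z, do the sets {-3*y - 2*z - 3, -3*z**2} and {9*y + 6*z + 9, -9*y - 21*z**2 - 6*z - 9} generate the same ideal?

Since reduced Gröbner bases are canonical representatives of ideals under a given ordering, it suffices to compute and compare them.
Buchberger on the first generating set:
f_1 = -3*y - 2*z - 3, LT = y.
f_2 = -3*z**2, LT = z**2.

The S-polynomials (S(f_1,f_2)) all reduce to 0 modulo the current basis, so we have a Gröbner basis.
Inter-reduce: drop elements whose leading term is divisible by another's, tail-reduce, and make monic.
Reduced Gröbner basis: {y + 2/3*z + 1, z**2}.

Buchberger on the second generating set:
h_1 = 9*y + 6*z + 9, LT = y.
h_2 = -9*y - 21*z**2 - 6*z - 9, LT = y.

S(h_1,h_2): lcm = y. S = -7/3*z**2.
  leading term z**2: no divisor's leading term divides it; move -7/3*z**2 to the remainder.
  remainder -7/3*z**2 ≠ 0; add k_3 = -7/3*z**2 to the basis.

The other S-polynomials (S(h_1,k_3), S(h_2,k_3)) all reduce to 0 modulo the current basis, so we have a Gröbner basis.
Inter-reduce: drop elements whose leading term is divisible by another's, tail-reduce, and make monic.
Reduced Gröbner basis: {y + 2/3*z + 1, z**2}.

Same reduced basis, so the two generating sets span the same ideal.
The same test decides containment: I ⊆ J iff every generator of I reduces to 0 modulo a Gröbner basis of J.

Yes, the ideals are equal.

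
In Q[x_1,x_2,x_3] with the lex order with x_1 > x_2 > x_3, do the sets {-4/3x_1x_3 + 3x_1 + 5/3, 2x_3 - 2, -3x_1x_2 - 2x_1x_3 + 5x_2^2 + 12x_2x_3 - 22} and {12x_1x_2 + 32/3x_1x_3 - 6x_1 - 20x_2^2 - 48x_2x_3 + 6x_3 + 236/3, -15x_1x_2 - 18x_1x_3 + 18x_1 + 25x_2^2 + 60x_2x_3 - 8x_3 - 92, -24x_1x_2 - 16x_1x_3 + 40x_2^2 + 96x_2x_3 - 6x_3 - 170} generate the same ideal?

For a fixed monomial order, each ideal has a unique reduced Gröbner basis; comparing bases decides equality.
Buchberger on the first generating set:
f_1 = -4/3x_1x_3 + 3x_1 + 5/3, LT = x_1x_3.
f_2 = 2x_3 - 2, LT = x_3.
f_3 = -3x_1x_2 - 2x_1x_3 + 5x_2^2 + 12x_2x_3 - 22, LT = x_1x_2.

S(f_1,f_2): lcm = x_1x_3. S = -5/4x_1 - 5/4.
  reduce S modulo (f_1, f_2, f_3):
  remainder -5/4x_1 - 5/4 ≠ 0; add g_4 = -5/4x_1 - 5/4 to the basis.

S(f_1,f_3): lcm = x_1x_2x_3. S = -9/4x_1x_2 - 2/3x_1x_3^2 + 5/3x_2^2x_3 + 4x_2x_3^2 - 5/4x_2 - 22/3x_3.
  reduce S modulo (f_1, f_2, f_3, g_4):
  remainder -25/12x_2^2 - 25/4x_2 + 25/3 ≠ 0; add g_5 = -25/12x_2^2 - 25/4x_2 + 25/3 to the basis.

The other S-polynomials (S(f_2,f_3), S(f_1,g_4), S(f_2,g_4), S(f_3,g_4), S(f_1,g_5), S(f_2,g_5), S(f_3,g_5), S(g_4,g_5)) all reduce to 0 modulo the current basis, so we have a Gröbner basis.
Inter-reduce: drop elements whose leading term is divisible by another's, tail-reduce, and make monic.
Reduced Gröbner basis: {x_1 + 1, x_2^2 + 3x_2 - 4, x_3 - 1}.

Buchberger on the second generating set:
h_1 = 12x_1x_2 + 32/3x_1x_3 - 6x_1 - 20x_2^2 - 48x_2x_3 + 6x_3 + 236/3, LT = x_1x_2.
h_2 = -15x_1x_2 - 18x_1x_3 + 18x_1 + 25x_2^2 + 60x_2x_3 - 8x_3 - 92, LT = x_1x_2.
h_3 = -24x_1x_2 - 16x_1x_3 + 40x_2^2 + 96x_2x_3 - 6x_3 - 170, LT = x_1x_2.

S(h_1,h_2): lcm = x_1x_2. S = -14/45x_1x_3 + 7/10x_1 - 1/30x_3 + 19/45.
  reduce S modulo (h_1, h_2, h_3):
  remainder -14/45x_1x_3 + 7/10x_1 - 1/30x_3 + 19/45 ≠ 0; add k_4 = -14/45x_1x_3 + 7/10x_1 - 1/30x_3 + 19/45 to the basis.

S(h_1,h_3): lcm = x_1x_2. S = 2/9x_1x_3 - 1/2x_1 + 1/4x_3 - 19/36.
  reduce S modulo (h_1, h_2, h_3, k_4):
  remainder 19/84x_3 - 19/84 ≠ 0; add k_5 = 19/84x_3 - 19/84 to the basis.

S(h_1,k_4): lcm = x_1x_2x_3. S = 9/4x_1x_2 + 8/9x_1x_3^2 - 1/2x_1x_3 - 5/3x_2^2x_3 - 4x_2x_3^2 - 3/28x_2x_3 + 19/14x_2 + 1/2x_3^2 + 59/9x_3.
  reduce S modulo (h_1, h_2, h_3, k_4, k_5):
  remainder 25/12x_2^2 + 25/4x_2 - 25/3 ≠ 0; add k_6 = 25/12x_2^2 + 25/4x_2 - 25/3 to the basis.

S(k_4,k_5): lcm = x_1x_3. S = -5/4x_1 + 3/28x_3 - 19/14.
  reduce S modulo (h_1, h_2, h_3, k_4, k_5, k_6):
  remainder -5/4x_1 - 5/4 ≠ 0; add k_7 = -5/4x_1 - 5/4 to the basis.

The other S-polynomials (S(h_2,h_3), S(h_2,k_4), S(h_3,k_4), S(h_1,k_5), S(h_2,k_5), S(h_3,k_5), S(h_1,k_6), S(h_2,k_6), S(h_3,k_6), S(k_4,k_6), S(k_5,k_6), S(h_1,k_7), S(h_2,k_7), S(h_3,k_7), S(k_4,k_7), S(k_5,k_7), S(k_6,k_7)) all reduce to 0 modulo the current basis, so we have a Gröbner basis.
Inter-reduce: drop elements whose leading term is divisible by another's, tail-reduce, and make monic.
Reduced Gröbner basis: {x_1 + 1, x_2^2 + 3x_2 - 4, x_3 - 1}.

These coincide, so the ideals are equal.

Yes, the ideals are equal.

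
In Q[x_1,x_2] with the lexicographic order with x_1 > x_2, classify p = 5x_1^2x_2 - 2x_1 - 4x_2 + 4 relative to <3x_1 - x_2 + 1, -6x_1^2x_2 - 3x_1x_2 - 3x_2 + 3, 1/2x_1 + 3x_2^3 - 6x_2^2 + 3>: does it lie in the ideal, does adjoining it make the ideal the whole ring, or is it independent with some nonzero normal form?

First compute the reduced Gröbner basis of I by Buchberger's algorithm.
f_1 = 3x_1 - x_2 + 1, LT = x_1.
f_2 = -6x_1^2x_2 - 3x_1x_2 - 3x_2 + 3, LT = x_1^2x_2.
f_3 = 1/2x_1 + 3x_2^3 - 6x_2^2 + 3, LT = x_1.

S(f_1,f_2): lcm = x_1^2x_2. S = -1/3x_1x_2^2 - 1/6x_1x_2 - 1/2x_2 + 1/2.
  leading term x_1x_2^2: subtract (-1/9x_2^2)·f_1 from -1/3x_1x_2^2 - 1/6x_1x_2 - 1/2x_2 + 1/2 → -1/6x_1x_2 - 1/9x_2^3 + 1/9x_2^2 - 1/2x_2 + 1/2
  leading term x_1x_2: subtract (-1/18x_2)·f_1 from -1/6x_1x_2 - 1/9x_2^3 + 1/9x_2^2 - 1/2x_2 + 1/2 → -1/9x_2^3 + 1/18x_2^2 - 4/9x_2 + 1/2
  leading term x_2^3: no divisor's leading term divides it; move -1/9x_2^3 to the remainder.
  leading term x_2^2: no divisor's leading term divides it; move 1/18x_2^2 to the remainder.
  leading term x_2: no divisor's leading term divides it; move -4/9x_2 to the remainder.
  leading term 1: no divisor's leading term divides it; move 1/2 to the remainder.
  remainder -1/9x_2^3 + 1/18x_2^2 - 4/9x_2 + 1/2 ≠ 0; add h_4 = -1/9x_2^3 + 1/18x_2^2 - 4/9x_2 + 1/2 to the basis.

S(f_1,f_3): lcm = x_1. S = -6x_2^3 + 12x_2^2 - 1/3x_2 - 17/3.
  leading term x_2^3: subtract (54)·h_4 from -6x_2^3 + 12x_2^2 - 1/3x_2 - 17/3 → 9x_2^2 + 71/3x_2 - 98/3
  leading term x_2^2: no divisor's leading term divides it; move 9x_2^2 to the remainder.
  leading term x_2: no divisor's leading term divides it; move 71/3x_2 to the remainder.
  leading term 1: no divisor's leading term divides it; move -98/3 to the remainder.
  remainder 9x_2^2 + 71/3x_2 - 98/3 ≠ 0; add h_5 = 9x_2^2 + 71/3x_2 - 98/3 to the basis.

S(f_2,f_3): lcm = x_1^2x_2. S = -6x_1x_2^4 + 12x_1x_2^3 - 11/2x_1x_2 + 1/2x_2 - 1/2.
  leading term x_1x_2^4: subtract (-2x_2^4)·f_1 from -6x_1x_2^4 + 12x_1x_2^3 - 11/2x_1x_2 + 1/2x_2 - 1/2 → 12x_1x_2^3 - 11/2x_1x_2 - 2x_2^5 + 2x_2^4 + 1/2x_2 - 1/2
  leading term x_1x_2^3: subtract (4x_2^3)·f_1 from 12x_1x_2^3 - 11/2x_1x_2 - 2x_2^5 + 2x_2^4 + 1/2x_2 - 1/2 → -11/2x_1x_2 - 2x_2^5 + 6x_2^4 - 4x_2^3 + 1/2x_2 - 1/2
  leading term x_1x_2: subtract (-11/6x_2)·f_1 from -11/2x_1x_2 - 2x_2^5 + 6x_2^4 - 4x_2^3 + 1/2x_2 - 1/2 → -2x_2^5 + 6x_2^4 - 4x_2^3 - 11/6x_2^2 + 7/3x_2 - 1/2
  leading term x_2^5: subtract (18x_2^2)·h_4 from -2x_2^5 + 6x_2^4 - 4x_2^3 - 11/6x_2^2 + 7/3x_2 - 1/2 → 5x_2^4 + 4x_2^3 - 65/6x_2^2 + 7/3x_2 - 1/2
  leading term x_2^4: subtract (-45x_2)·h_4 from 5x_2^4 + 4x_2^3 - 65/6x_2^2 + 7/3x_2 - 1/2 → 13/2x_2^3 - 185/6x_2^2 + 149/6x_2 - 1/2
  leading term x_2^3: subtract (-117/2)·h_4 from 13/2x_2^3 - 185/6x_2^2 + 149/6x_2 - 1/2 → -331/12x_2^2 - 7/6x_2 + 115/4
  leading term x_2^2: subtract (-331/108)·h_5 from -331/12x_2^2 - 7/6x_2 + 115/4 → 23123/324x_2 - 23123/324
  leading term x_2: no divisor's leading term divides it; move 23123/324x_2 to the remainder.
  leading term 1: no divisor's leading term divides it; move -23123/324 to the remainder.
  remainder 23123/324x_2 - 23123/324 ≠ 0; add h_6 = 23123/324x_2 - 23123/324 to the basis.

The other S-polynomials (S(f_1,h_4), S(f_2,h_4), S(f_3,h_4), S(f_1,h_5), S(f_2,h_5), S(f_3,h_5), S(h_4,h_5), S(f_1,h_6), S(f_2,h_6), S(f_3,h_6), S(h_4,h_6), S(h_5,h_6)) all reduce to 0 modulo the current basis, so we have a Gröbner basis.
Inter-reduce: drop elements whose leading term is divisible by another's, tail-reduce, and make monic.
Reduced Gröbner basis: {x_1, x_2 - 1}.
Label its elements g_1 = x_1, g_2 = x_2 - 1.

Reduce p = 5x_1^2x_2 - 2x_1 - 4x_2 + 4 modulo G:
  leading term x_1^2x_2: subtract (5x_1x_2)·g_1 from 5x_1^2x_2 - 2x_1 - 4x_2 + 4 → -2x_1 - 4x_2 + 4
  leading term x_1: subtract (-2)·g_1 from -2x_1 - 4x_2 + 4 → -4x_2 + 4
  leading term x_2: subtract (-4)·g_2 from -4x_2 + 4 → 0
  normal form = 0.
Since the normal form is 0, p ∈ I.

5x_1^2x_2 - 2x_1 - 4x_2 + 4 lies in I (it reduces to 0).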